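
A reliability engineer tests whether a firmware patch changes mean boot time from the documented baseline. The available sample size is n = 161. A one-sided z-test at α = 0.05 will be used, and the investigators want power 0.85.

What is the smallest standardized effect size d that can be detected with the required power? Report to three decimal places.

Need Φ(δ − 1.645) = 0.85, so δ = 1.645 + 1.036 = 2.681.
δ = d·√n ⇒ d = δ/√n = 2.681/√161 = 0.2113.

d ≈ 0.211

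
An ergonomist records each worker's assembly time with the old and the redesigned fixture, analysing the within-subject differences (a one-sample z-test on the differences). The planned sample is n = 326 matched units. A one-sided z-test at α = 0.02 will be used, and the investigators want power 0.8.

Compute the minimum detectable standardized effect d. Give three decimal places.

Required noncentrality: δ = z_{0.02} + z_{0.20} = 2.054 + 0.842 = 2.895.
δ = d·√n ⇒ d = δ/√n = 2.895/√326 = 0.1604.

d ≈ 0.160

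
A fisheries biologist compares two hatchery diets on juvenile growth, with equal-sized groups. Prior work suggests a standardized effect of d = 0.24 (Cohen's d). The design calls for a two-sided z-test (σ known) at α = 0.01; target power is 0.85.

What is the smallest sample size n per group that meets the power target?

For power 0.85 need Φ(δ − z_{0.005}) = 0.85, so δ = z_{0.005} + z_{0.15} = 2.576 + 1.036 = 3.612.
(The Φ(−δ − z_{α/2}) term is vanishingly small for δ > 0 and is dropped in the standard sample-size formula.)
δ = d·√(n/2) ⇒ n = 2(δ/d)² = 2 × (3.612 / 0.24)² = 453.07.
Round up to the next whole unit.

n = 454 per group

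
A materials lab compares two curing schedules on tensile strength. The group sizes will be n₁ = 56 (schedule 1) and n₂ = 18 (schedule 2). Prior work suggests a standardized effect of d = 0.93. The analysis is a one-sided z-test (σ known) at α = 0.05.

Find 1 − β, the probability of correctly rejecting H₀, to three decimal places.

Noncentrality parameter: λ = d / √(1/n₁ + 1/n₂) = 0.93 / √(1/56 + 1/18) = 3.4324
Critical value for a one-sided test at α = 0.05: z_α = 1.645.
Power = Φ(λ − 1.645) = Φ(1.788) = 0.9631.

Power ≈ 0.963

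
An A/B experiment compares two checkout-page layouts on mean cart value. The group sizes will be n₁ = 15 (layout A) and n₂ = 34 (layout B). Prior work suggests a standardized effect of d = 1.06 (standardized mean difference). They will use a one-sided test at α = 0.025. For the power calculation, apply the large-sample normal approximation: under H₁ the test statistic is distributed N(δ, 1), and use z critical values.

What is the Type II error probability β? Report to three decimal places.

β ≈ 0.072

Noncentrality parameter: δ = d / √(1/n₁ + 1/n₂) = 1.06 / √(1/15 + 1/34) = 3.4197
One-sided α = 0.025 → critical value z_{0.025} = 1.960.
Power = P(Z > 1.960 − δ) = Φ(1.460) = 0.9278.
Type II error: β = 1 − power = 1 − 0.9278 = 0.0722.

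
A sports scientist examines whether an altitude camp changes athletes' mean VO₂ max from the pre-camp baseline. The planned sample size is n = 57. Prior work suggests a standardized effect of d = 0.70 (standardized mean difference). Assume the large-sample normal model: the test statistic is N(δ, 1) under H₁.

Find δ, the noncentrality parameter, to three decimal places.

δ ≈ 5.285

The noncentrality parameter scales effect size by the design's sample-size factor: δ = d·√n = 0.70 × √57 = 5.2849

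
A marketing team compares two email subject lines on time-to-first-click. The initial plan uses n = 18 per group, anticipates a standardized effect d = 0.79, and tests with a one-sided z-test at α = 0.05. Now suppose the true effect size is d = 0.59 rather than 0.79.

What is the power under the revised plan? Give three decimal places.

With d = 0.59: δ = d·√(n/2) = 0.59 × √(18/2) = 1.7700. Critical value z_{0.05} = 1.645.
Revised power = Φ(δ − 1.645) = Φ(0.125) = 0.5498.

Power ≈ 0.550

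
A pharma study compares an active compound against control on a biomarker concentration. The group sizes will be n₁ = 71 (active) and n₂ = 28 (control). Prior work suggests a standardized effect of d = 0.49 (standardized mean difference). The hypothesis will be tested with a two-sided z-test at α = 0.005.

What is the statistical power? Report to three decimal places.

Power ≈ 0.271

Noncentrality parameter: δ = d / √(1/n₁ + 1/n₂) = 0.49 / √(1/71 + 1/28) = 2.1958
Critical value for a two-sided test at α = 0.005: z_{α/2} = 2.807.
Power = Φ(δ − 2.807) + Φ(−δ − 2.807) = Φ(-0.611) + Φ(-5.003) = 0.2705 + 0.0000 = 0.2705.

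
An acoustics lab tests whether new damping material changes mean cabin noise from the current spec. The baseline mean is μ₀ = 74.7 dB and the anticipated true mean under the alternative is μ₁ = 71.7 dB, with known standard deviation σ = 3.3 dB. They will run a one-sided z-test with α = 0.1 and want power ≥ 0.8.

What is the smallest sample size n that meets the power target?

n = 6

Standardized effect: d = |μ₁ − μ₀| / σ = |71.7 − 74.7| / 3.3 = 0.9091
For power 0.8 need Φ(δ − z_{0.1}) = 0.8, so δ = z_{0.1} + z_{0.20} = 1.282 + 0.842 = 2.123.
δ = d·√n ⇒ n = (δ/d)² = (2.123 / 0.9091)² = 5.45.
Round up to the next whole unit.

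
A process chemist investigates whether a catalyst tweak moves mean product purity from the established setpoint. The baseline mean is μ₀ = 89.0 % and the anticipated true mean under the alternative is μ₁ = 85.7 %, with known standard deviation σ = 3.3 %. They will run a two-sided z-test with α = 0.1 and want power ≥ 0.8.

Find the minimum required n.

n = 7

Standardized effect: d = |μ₁ − μ₀| / σ = |85.7 − 89.0| / 3.3 = 1.0000
Set Φ(δ − 1.645) = 0.8; then δ − 1.645 = Φ⁻¹(0.8) = 0.842, giving δ = 2.486.
(For δ > 0 the lower-tail rejection region contributes negligibly to power, so the one-term inversion is standard.)
δ = d·√n ⇒ n = (δ/d)² = (2.486 / 1.0000)² = 6.18.
Round up to the next whole unit.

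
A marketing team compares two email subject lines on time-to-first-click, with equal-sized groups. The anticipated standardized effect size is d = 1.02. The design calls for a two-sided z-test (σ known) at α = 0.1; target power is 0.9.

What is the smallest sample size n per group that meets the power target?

Set Φ(δ − 1.645) = 0.9; then δ − 1.645 = Φ⁻¹(0.9) = 1.282, giving δ = 2.926.
(The Φ(−δ − z_{α/2}) term is vanishingly small for δ > 0 and is dropped in the standard sample-size formula.)
δ = d·√(n/2) ⇒ n = 2(δ/d)² = 2 × (2.926 / 1.02)² = 16.46.
Rounding up, n = 17 per group.

n = 17 per group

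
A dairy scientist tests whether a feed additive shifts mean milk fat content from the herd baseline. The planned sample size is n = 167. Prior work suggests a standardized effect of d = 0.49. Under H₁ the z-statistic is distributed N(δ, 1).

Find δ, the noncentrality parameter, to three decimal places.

δ = d·√n = 0.49 × √167 = 6.3322

δ ≈ 6.332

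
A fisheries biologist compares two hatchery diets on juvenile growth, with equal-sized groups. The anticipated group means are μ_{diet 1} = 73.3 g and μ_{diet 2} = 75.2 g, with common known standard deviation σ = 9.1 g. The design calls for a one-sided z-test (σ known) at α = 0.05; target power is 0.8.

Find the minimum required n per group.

Standardized effect: d = |μ_{diet 1} − μ_{diet 2}| / σ = |73.3 − 75.2| / 9.1 = 0.2088
Set Φ(δ − 1.645) = 0.8; then δ − 1.645 = Φ⁻¹(0.8) = 0.842, giving δ = 2.486.
δ = d·√(n/2) ⇒ n = 2(δ/d)² = 2 × (2.486 / 0.2088)² = 283.64.
Round up to the next whole unit.

n = 284 per group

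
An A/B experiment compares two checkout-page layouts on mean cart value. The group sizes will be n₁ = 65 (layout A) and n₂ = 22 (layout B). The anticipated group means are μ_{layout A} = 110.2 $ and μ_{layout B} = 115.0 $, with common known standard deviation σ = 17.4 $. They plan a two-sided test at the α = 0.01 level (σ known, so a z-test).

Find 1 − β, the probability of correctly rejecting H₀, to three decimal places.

Standardized effect: d = |μ_{layout A} − μ_{layout B}| / σ = |110.2 − 115.0| / 17.4 = 0.2759
Noncentrality parameter: δ = d / √(1/n₁ + 1/n₂) = 0.2759 / √(1/65 + 1/22) = 1.1184
Two-sided α = 0.01 → critical value z_{0.005} = 2.576.
Power = Φ(δ − 2.576) + Φ(−δ − 2.576) = Φ(-1.457) + Φ(-3.694) = 0.0725 + 0.0001 = 0.0726.

Power ≈ 0.073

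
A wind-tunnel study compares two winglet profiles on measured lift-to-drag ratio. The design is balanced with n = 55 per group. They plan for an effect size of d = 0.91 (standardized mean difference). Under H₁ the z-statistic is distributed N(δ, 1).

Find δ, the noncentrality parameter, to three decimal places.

δ ≈ 4.772

δ = d·√(n/2) = 0.91 × √(55/2) = 4.7721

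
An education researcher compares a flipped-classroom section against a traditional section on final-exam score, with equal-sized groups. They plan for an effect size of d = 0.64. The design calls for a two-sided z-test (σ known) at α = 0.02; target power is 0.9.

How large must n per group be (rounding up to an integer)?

n = 64 per group

For power 0.9 need Φ(δ − z_{0.01}) = 0.9, so δ = z_{0.01} + z_{0.10} = 2.326 + 1.282 = 3.608.
(For δ > 0 the lower-tail rejection region contributes negligibly to power, so the one-term inversion is standard.)
δ = d·√(n/2) ⇒ n = 2(δ/d)² = 2 × (3.608 / 0.64)² = 63.56.
Rounding up, n = 64 per group.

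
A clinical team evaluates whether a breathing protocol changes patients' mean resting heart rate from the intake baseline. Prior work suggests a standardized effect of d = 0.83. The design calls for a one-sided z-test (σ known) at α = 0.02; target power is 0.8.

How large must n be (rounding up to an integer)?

n = 13

Set Φ(δ − 2.054) = 0.8; then δ − 2.054 = Φ⁻¹(0.8) = 0.842, giving δ = 2.895.
δ = d·√n ⇒ n = (δ/d)² = (2.895 / 0.83)² = 12.17.
Round up to the next whole unit.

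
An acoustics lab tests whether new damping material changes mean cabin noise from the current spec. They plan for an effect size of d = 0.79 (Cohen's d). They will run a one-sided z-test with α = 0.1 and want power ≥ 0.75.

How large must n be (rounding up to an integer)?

n = 7

Set Φ(δ − 1.282) = 0.75; then δ − 1.282 = Φ⁻¹(0.75) = 0.674, giving δ = 1.956.
δ = d·√n ⇒ n = (δ/d)² = (1.956 / 0.79)² = 6.13.
Rounding up, n = 7.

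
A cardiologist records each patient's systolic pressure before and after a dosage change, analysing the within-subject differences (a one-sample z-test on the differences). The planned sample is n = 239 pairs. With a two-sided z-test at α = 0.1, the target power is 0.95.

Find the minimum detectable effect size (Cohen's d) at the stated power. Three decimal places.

Need Φ(δ − 1.645) = 0.95, so δ = 1.645 + 1.645 = 3.290.
(Lower-tail contribution to power is negligible for δ > 0.)
δ = d·√n ⇒ d = δ/√n = 3.290/√239 = 0.2128.

d ≈ 0.213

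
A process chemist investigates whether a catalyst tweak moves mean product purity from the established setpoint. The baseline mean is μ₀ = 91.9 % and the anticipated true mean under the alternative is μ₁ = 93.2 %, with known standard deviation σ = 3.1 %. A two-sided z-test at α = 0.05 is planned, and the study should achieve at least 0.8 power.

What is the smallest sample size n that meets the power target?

Standardized effect: d = |μ₁ − μ₀| / σ = |93.2 − 91.9| / 3.1 = 0.4194
For power 0.8 need Φ(δ − z_{0.025}) = 0.8, so δ = z_{0.025} + z_{0.20} = 1.960 + 0.842 = 2.802.
(The Φ(−δ − z_{α/2}) term is vanishingly small for δ > 0 and is dropped in the standard sample-size formula.)
δ = d·√n ⇒ n = (δ/d)² = (2.802 / 0.4194)² = 44.63.
Round up to the next whole unit.

n = 45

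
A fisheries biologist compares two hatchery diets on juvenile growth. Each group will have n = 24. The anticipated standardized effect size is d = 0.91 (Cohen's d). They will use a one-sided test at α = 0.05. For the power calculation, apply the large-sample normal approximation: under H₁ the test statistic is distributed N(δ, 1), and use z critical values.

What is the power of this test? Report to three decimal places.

Noncentrality parameter: δ = d·√(n/2) = 0.91 × √(24/2) = 3.1523
Critical value for a one-sided test at α = 0.05: z_α = 1.645.
Power = P(Z > 1.645 − δ) = Φ(1.507) = 0.9342.

Power ≈ 0.934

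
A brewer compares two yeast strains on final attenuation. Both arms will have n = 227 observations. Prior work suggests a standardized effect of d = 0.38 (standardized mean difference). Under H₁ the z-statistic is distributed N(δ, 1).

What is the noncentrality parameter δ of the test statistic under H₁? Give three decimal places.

δ = d·√(n/2) = 0.38 × √(227/2) = 4.0484

δ ≈ 4.048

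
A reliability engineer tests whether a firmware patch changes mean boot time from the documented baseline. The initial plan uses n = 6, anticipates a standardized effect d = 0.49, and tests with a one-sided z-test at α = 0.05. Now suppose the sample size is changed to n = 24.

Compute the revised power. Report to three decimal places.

With n = 24: δ = d·√n = 0.49 × √24 = 2.4005. Critical value z_{0.05} = 1.645.
Revised power = Φ(δ − 1.645) = Φ(0.756) = 0.7751.

Power ≈ 0.775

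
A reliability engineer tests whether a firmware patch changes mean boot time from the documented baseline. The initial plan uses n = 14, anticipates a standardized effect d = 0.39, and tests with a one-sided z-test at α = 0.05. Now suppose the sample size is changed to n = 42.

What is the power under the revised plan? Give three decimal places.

Power ≈ 0.811

With n = 42: δ = d·√n = 0.39 × √42 = 2.5275. Critical value z_{0.05} = 1.645.
Revised power = P(Z > 1.645 − δ) = Φ(0.883) = 0.8113.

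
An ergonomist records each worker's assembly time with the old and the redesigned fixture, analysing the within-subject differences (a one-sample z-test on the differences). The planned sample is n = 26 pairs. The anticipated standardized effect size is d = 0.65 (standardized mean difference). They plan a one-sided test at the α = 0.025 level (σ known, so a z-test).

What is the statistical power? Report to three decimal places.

Power ≈ 0.912

Noncentrality parameter: δ = d·√n = 0.65 × √26 = 3.3144
One-sided α = 0.025 → critical value z_{0.025} = 1.960.
Power = P(Z > 1.960 − δ) = Φ(1.354) = 0.9122.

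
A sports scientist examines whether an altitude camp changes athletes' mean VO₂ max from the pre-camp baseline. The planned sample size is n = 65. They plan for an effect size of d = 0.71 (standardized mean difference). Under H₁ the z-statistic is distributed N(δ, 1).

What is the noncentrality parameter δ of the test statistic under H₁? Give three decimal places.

δ ≈ 5.724

The noncentrality parameter scales effect size by the design's sample-size factor: δ = d·√n = 0.71 × √65 = 5.7242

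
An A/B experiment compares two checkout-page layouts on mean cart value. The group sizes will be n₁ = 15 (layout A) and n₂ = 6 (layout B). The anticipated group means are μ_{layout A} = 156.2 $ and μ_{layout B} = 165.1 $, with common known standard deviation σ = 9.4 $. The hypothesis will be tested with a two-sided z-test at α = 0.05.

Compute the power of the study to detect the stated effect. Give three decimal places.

Standardized effect: d = |μ_{layout A} − μ_{layout B}| / σ = |156.2 − 165.1| / 9.4 = 0.9468
Noncentrality parameter: δ = d / √(1/n₁ + 1/n₂) = 0.9468 / √(1/15 + 1/6) = 1.9601
Two-sided α = 0.05 → critical value z_{0.025} = 1.960.
Power = Φ(δ − 1.960) + Φ(−δ − 1.960) = Φ(0.000) + Φ(-3.920) = 0.5000 + 0.0000 = 0.5001.

Power ≈ 0.500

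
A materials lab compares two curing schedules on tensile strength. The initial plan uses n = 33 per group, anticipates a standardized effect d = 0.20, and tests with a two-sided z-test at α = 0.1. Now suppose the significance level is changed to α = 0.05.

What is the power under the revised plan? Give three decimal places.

δ = d·√(n/2) = 0.20 × √(33/2) = 0.8124 (unchanged). New critical value: z_{0.025} = 1.960.
Revised power = Φ(δ − 1.960) + Φ(−δ − 1.960) = Φ(-1.148) + Φ(-2.772) = 0.1256 + 0.0028 = 0.1284.

Power ≈ 0.128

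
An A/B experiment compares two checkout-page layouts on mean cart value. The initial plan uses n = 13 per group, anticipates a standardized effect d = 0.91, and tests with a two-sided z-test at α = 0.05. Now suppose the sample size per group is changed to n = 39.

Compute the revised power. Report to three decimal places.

Power ≈ 0.980

With n = 39 per group: δ = d·√(n/2) = 0.91 × √(39/2) = 4.0185. Critical value z_{0.025} = 1.960.
Revised power = Φ(δ − 1.960) + Φ(−δ − 1.960) = Φ(2.058) + Φ(-5.978) = 0.9802 + 0.0000 = 0.9802.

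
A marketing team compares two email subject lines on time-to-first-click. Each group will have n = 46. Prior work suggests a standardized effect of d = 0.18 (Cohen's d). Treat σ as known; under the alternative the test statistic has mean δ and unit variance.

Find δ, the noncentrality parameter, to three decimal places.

δ = d·√(n/2) = 0.18 × √(46/2) = 0.8632

δ ≈ 0.863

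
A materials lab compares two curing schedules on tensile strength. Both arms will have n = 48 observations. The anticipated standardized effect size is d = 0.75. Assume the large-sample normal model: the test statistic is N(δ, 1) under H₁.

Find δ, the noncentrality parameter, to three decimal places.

δ ≈ 3.674

δ = d·√(n/2) = 0.75 × √(48/2) = 3.6742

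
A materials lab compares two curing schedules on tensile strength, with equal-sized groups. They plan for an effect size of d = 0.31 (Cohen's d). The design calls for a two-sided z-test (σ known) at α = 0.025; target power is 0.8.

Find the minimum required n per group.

n = 198 per group

Set Φ(δ − 2.241) = 0.8; then δ − 2.241 = Φ⁻¹(0.8) = 0.842, giving δ = 3.083.
(Ignoring the negligible lower-tail rejection probability gives the usual closed-form inversion.)
δ = d·√(n/2) ⇒ n = 2(δ/d)² = 2 × (3.083 / 0.31)² = 197.82.
Round up to the next whole unit.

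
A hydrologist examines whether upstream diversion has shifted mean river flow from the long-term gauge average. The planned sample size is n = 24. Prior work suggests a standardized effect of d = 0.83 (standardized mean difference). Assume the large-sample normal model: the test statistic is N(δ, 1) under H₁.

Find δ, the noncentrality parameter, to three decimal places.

δ ≈ 4.066

The noncentrality parameter scales effect size by the design's sample-size factor: δ = d·√n = 0.83 × √24 = 4.0662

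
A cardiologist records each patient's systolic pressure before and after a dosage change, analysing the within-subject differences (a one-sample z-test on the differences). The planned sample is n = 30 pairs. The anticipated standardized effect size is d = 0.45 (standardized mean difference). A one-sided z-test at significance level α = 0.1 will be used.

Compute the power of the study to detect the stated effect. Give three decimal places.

Noncentrality parameter: δ = d·√n = 0.45 × √30 = 2.4648
Critical value for a one-sided test at α = 0.1: z_α = 1.282.
Power = Φ(δ − 1.282) = Φ(1.183) = 0.8816.

Power ≈ 0.882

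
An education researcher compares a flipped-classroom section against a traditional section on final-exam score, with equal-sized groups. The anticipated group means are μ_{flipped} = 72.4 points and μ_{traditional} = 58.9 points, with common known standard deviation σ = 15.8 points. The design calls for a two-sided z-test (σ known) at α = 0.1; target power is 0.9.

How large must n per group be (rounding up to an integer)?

Standardized effect: d = |μ_{flipped} − μ_{traditional}| / σ = |72.4 − 58.9| / 15.8 = 0.8544
Set Φ(δ − 1.645) = 0.9; then δ − 1.645 = Φ⁻¹(0.9) = 1.282, giving δ = 2.926.
(For δ > 0 the lower-tail rejection region contributes negligibly to power, so the one-term inversion is standard.)
δ = d·√(n/2) ⇒ n = 2(δ/d)² = 2 × (2.926 / 0.8544)² = 23.46.
Rounding up, n = 24 per group.

n = 24 per group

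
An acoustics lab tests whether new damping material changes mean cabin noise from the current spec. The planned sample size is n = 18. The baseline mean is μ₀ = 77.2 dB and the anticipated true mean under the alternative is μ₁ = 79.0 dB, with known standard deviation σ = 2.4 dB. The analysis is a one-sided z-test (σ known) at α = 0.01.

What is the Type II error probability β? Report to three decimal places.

β ≈ 0.196

Standardized effect: d = |μ₁ − μ₀| / σ = |79.0 − 77.2| / 2.4 = 0.7500
Noncentrality parameter: δ = d·√n = 0.7500 × √18 = 3.1820
Critical value for a one-sided test at α = 0.01: z_α = 2.326.
Power = Φ(δ − 2.326) = Φ(0.856) = 0.8039.
Type II error: β = 1 − power = 1 − 0.8039 = 0.1961.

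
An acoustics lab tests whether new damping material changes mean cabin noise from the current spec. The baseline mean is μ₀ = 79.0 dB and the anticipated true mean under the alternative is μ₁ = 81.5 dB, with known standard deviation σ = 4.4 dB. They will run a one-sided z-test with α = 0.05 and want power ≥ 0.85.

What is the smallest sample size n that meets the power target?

Standardized effect: d = |μ₁ − μ₀| / σ = |81.5 − 79.0| / 4.4 = 0.5682
Set Φ(δ − 1.645) = 0.85; then δ − 1.645 = Φ⁻¹(0.85) = 1.036, giving δ = 2.681.
δ = d·√n ⇒ n = (δ/d)² = (2.681 / 0.5682)² = 22.27.
Round up to the next whole unit.

n = 23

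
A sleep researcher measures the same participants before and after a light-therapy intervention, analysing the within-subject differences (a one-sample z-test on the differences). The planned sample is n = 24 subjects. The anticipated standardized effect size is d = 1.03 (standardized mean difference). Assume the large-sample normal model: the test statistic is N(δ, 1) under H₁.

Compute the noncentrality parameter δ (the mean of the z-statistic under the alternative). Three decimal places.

δ ≈ 5.046

δ = d·√n = 1.03 × √24 = 5.0459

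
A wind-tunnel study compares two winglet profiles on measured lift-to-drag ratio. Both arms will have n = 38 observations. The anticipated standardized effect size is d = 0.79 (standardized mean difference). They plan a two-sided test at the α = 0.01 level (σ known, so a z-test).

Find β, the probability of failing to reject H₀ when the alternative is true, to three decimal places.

β ≈ 0.193

Noncentrality parameter: δ = d·√(n/2) = 0.79 × √(38/2) = 3.4435
Two-sided α = 0.01 → critical value z_{0.005} = 2.576.
Power = Φ(δ − 2.576) + Φ(−δ − 2.576) = Φ(0.868) + Φ(-6.019) = 0.8072 + 0.0000 = 0.8072.
Type II error: β = 1 − power = 1 − 0.8072 = 0.1928.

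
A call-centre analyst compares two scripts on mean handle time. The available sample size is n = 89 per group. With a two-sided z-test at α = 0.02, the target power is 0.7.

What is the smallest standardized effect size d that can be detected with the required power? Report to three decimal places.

d ≈ 0.427

Required noncentrality: δ = z_{0.01} + z_{0.30} = 2.326 + 0.524 = 2.851.
(Lower-tail contribution to power is negligible for δ > 0.)
δ = d·√(n/2) ⇒ d = δ/√(n/2) = 2.851/√(89/2) = 0.4273.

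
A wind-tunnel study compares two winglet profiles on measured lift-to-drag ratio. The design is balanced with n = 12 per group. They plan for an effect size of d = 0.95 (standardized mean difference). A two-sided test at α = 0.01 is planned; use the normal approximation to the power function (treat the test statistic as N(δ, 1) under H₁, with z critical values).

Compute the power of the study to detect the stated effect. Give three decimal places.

Power ≈ 0.402

Noncentrality parameter: δ = d·√(n/2) = 0.95 × √(12/2) = 2.3270
Critical value for a two-sided test at α = 0.01: z_{α/2} = 2.576.
Power = Φ(δ − 2.576) + Φ(−δ − 2.576) = Φ(-0.249) + Φ(-4.903) = 0.4018 + 0.0000 = 0.4018.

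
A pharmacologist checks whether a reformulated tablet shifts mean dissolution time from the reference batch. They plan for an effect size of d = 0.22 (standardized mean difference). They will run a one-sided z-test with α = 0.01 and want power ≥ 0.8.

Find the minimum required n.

Set Φ(δ − 2.326) = 0.8; then δ − 2.326 = Φ⁻¹(0.8) = 0.842, giving δ = 3.168.
δ = d·√n ⇒ n = (δ/d)² = (3.168 / 0.22)² = 207.36.
Rounding up, n = 208.

n = 208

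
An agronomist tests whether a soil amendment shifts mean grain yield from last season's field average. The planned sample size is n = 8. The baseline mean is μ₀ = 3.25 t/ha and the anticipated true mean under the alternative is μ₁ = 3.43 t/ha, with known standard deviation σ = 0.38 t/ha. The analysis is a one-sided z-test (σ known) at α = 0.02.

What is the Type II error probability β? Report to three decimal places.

β ≈ 0.762

Standardized effect: d = |μ₁ − μ₀| / σ = |3.43 − 3.25| / 0.38 = 0.4737
Noncentrality parameter: δ = d·√n = 0.4737 × √8 = 1.3398
One-sided α = 0.02 → critical value z_{0.02} = 2.054.
Power = Φ(δ − 2.054) = Φ(-0.714) = 0.2376.
Type II error: β = 1 − power = 1 − 0.2376 = 0.7624.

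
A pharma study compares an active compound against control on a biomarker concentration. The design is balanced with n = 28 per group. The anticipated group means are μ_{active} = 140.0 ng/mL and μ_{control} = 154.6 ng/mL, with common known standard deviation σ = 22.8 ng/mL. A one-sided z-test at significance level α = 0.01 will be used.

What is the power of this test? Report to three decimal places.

Standardized effect: d = |μ_{active} − μ_{control}| / σ = |140.0 − 154.6| / 22.8 = 0.6404
Noncentrality parameter: λ = d·√(n/2) = 0.6404 × √(28/2) = 2.3960
Critical value for a one-sided test at α = 0.01: z_α = 2.326.
Power = P(Z > 2.326 − λ) = Φ(0.070) = 0.5278.

Power ≈ 0.528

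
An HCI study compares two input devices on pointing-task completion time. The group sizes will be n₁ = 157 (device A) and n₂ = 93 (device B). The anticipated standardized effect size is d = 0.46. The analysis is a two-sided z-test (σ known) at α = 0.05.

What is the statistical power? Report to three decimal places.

Noncentrality parameter: δ = d / √(1/n₁ + 1/n₂) = 0.46 / √(1/157 + 1/93) = 3.5154
Critical value for a two-sided test at α = 0.05: z_{α/2} = 1.960.
Power = Φ(δ − 1.960) + Φ(−δ − 1.960) = Φ(1.555) + Φ(-5.475) = 0.9401 + 0.0000 = 0.9401.

Power ≈ 0.940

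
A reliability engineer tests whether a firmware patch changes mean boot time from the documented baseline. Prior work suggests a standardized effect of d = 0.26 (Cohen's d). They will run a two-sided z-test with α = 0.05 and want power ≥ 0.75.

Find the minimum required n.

n = 103

Set Φ(δ − 1.960) = 0.75; then δ − 1.960 = Φ⁻¹(0.75) = 0.674, giving δ = 2.634.
(The Φ(−δ − z_{α/2}) term is vanishingly small for δ > 0 and is dropped in the standard sample-size formula.)
δ = d·√n ⇒ n = (δ/d)² = (2.634 / 0.26)² = 102.67.
Rounding up, n = 103.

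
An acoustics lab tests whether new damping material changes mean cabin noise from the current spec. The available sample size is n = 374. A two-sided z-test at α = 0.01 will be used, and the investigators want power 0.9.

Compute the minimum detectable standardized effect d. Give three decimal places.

d ≈ 0.199

Need Φ(δ − 2.576) = 0.9, so δ = 2.576 + 1.282 = 3.857.
(Lower-tail contribution to power is negligible for δ > 0.)
δ = d·√n ⇒ d = δ/√n = 3.857/√374 = 0.1995.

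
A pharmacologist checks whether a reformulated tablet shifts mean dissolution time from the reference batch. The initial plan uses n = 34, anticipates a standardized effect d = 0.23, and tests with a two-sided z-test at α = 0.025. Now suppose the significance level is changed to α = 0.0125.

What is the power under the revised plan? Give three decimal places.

Power ≈ 0.124

δ = d·√n = 0.23 × √34 = 1.3411 (unchanged). New critical value: z_{0.0063} = 2.498.
Revised power = Φ(δ − 2.498) + Φ(−δ − 2.498) = Φ(-1.157) + Φ(-3.839) = 0.1237 + 0.0001 = 0.1238.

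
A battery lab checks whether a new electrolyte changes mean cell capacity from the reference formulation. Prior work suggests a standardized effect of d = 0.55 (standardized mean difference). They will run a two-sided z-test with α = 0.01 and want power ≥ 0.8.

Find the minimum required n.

For power 0.8 need Φ(δ − z_{0.005}) = 0.8, so δ = z_{0.005} + z_{0.20} = 2.576 + 0.842 = 3.417.
(The Φ(−δ − z_{α/2}) term is vanishingly small for δ > 0 and is dropped in the standard sample-size formula.)
δ = d·√n ⇒ n = (δ/d)² = (3.417 / 0.55)² = 38.61.
Round up to the next whole unit.

n = 39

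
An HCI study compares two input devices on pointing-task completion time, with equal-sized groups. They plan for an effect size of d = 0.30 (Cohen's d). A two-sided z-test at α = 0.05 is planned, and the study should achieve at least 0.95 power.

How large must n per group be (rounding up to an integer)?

n = 289 per group

Set Φ(δ − 1.960) = 0.95; then δ − 1.960 = Φ⁻¹(0.95) = 1.645, giving δ = 3.605.
(The Φ(−δ − z_{α/2}) term is vanishingly small for δ > 0 and is dropped in the standard sample-size formula.)
δ = d·√(n/2) ⇒ n = 2(δ/d)² = 2 × (3.605 / 0.30)² = 288.77.
Rounding up, n = 289 per group.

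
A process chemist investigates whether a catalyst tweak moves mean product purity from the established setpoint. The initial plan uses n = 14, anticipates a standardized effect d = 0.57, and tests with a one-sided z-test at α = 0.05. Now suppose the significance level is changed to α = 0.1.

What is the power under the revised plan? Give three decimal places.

δ = d·√n = 0.57 × √14 = 2.1327 (unchanged). New critical value: z_{0.1} = 1.282.
Revised power = Φ(δ − 1.282) = Φ(0.851) = 0.8027.

Power ≈ 0.803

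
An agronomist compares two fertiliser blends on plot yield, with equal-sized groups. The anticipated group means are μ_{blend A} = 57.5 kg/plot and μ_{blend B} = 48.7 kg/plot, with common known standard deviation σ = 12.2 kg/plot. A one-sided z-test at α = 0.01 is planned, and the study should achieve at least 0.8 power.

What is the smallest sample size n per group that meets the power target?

n = 39 per group

Standardized effect: d = |μ_{blend A} − μ_{blend B}| / σ = |57.5 − 48.7| / 12.2 = 0.7213
For power 0.8 need Φ(δ − z_{0.01}) = 0.8, so δ = z_{0.01} + z_{0.20} = 2.326 + 0.842 = 3.168.
δ = d·√(n/2) ⇒ n = 2(δ/d)² = 2 × (3.168 / 0.7213)² = 38.58.
Round up to the next whole unit.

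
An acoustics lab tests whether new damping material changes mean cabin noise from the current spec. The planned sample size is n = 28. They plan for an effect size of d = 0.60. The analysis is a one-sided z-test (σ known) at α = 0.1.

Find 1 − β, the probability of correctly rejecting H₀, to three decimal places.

Power ≈ 0.971

Noncentrality parameter: δ = d·√n = 0.60 × √28 = 3.1749
Critical value for a one-sided test at α = 0.1: z_α = 1.282.
Power = P(Z > 1.282 − δ) = Φ(1.893) = 0.9708.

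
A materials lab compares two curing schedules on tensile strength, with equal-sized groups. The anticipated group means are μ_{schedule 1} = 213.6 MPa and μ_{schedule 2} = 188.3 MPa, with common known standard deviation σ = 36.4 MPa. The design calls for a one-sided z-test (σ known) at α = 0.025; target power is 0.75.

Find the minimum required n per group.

n = 29 per group

Standardized effect: d = |μ_{schedule 1} − μ_{schedule 2}| / σ = |213.6 − 188.3| / 36.4 = 0.6951
For power 0.75 need Φ(δ − z_{0.025}) = 0.75, so δ = z_{0.025} + z_{0.25} = 1.960 + 0.674 = 2.634.
δ = d·√(n/2) ⇒ n = 2(δ/d)² = 2 × (2.634 / 0.6951)² = 28.73.
Round up to the next whole unit.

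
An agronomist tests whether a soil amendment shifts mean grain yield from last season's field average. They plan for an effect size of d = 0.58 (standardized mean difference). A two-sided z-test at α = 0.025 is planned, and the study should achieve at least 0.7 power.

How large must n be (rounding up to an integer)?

For power 0.7 need Φ(δ − z_{0.0125}) = 0.7, so δ = z_{0.0125} + z_{0.30} = 2.241 + 0.524 = 2.766.
(Ignoring the negligible lower-tail rejection probability gives the usual closed-form inversion.)
δ = d·√n ⇒ n = (δ/d)² = (2.766 / 0.58)² = 22.74.
Rounding up, n = 23.

n = 23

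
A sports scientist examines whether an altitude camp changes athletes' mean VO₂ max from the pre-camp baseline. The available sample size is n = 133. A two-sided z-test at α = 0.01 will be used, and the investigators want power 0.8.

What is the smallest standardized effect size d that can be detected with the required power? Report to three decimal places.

Required noncentrality: δ = z_{0.005} + z_{0.20} = 2.576 + 0.842 = 3.417.
(Lower-tail contribution to power is negligible for δ > 0.)
δ = d·√n ⇒ d = δ/√n = 3.417/√133 = 0.2963.

d ≈ 0.296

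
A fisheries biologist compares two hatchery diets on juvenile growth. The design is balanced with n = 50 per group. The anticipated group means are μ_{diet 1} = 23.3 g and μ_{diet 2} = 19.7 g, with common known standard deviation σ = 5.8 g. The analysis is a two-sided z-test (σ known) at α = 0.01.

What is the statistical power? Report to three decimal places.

Power ≈ 0.701

Standardized effect: d = |μ_{diet 1} − μ_{diet 2}| / σ = |23.3 − 19.7| / 5.8 = 0.6207
Noncentrality parameter: δ = d·√(n/2) = 0.6207 × √(50/2) = 3.1034
Critical value for a two-sided test at α = 0.01: z_{α/2} = 2.576.
Power = Φ(δ − 2.576) + Φ(−δ − 2.576) = Φ(0.528) + Φ(-5.679) = 0.7011 + 0.0000 = 0.7011.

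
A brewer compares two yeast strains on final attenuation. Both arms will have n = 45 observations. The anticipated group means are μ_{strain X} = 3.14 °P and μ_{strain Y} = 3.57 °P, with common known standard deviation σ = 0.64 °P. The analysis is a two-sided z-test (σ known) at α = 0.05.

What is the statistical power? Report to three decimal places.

Power ≈ 0.890

Standardized effect: d = |μ_{strain X} − μ_{strain Y}| / σ = |3.14 − 3.57| / 0.64 = 0.6719
Noncentrality parameter: δ = d·√(n/2) = 0.6719 × √(45/2) = 3.1870
Critical value for a two-sided test at α = 0.05: z_{α/2} = 1.960.
Power = Φ(δ − 1.960) + Φ(−δ − 1.960) = Φ(1.227) + Φ(-5.147) = 0.8901 + 0.0000 = 0.8901.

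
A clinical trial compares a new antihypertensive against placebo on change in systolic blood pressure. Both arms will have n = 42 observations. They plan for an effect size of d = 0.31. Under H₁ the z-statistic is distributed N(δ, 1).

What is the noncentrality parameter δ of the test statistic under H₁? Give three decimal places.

δ = d·√(n/2) = 0.31 × √(42/2) = 1.4206

δ ≈ 1.421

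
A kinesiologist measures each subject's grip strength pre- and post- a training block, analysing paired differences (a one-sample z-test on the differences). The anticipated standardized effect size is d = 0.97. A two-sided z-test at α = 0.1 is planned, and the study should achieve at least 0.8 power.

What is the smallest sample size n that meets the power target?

Set Φ(δ − 1.645) = 0.8; then δ − 1.645 = Φ⁻¹(0.8) = 0.842, giving δ = 2.486.
(For δ > 0 the lower-tail rejection region contributes negligibly to power, so the one-term inversion is standard.)
δ = d·√n ⇒ n = (δ/d)² = (2.486 / 0.97)² = 6.57.
Round up to the next whole unit.

n = 7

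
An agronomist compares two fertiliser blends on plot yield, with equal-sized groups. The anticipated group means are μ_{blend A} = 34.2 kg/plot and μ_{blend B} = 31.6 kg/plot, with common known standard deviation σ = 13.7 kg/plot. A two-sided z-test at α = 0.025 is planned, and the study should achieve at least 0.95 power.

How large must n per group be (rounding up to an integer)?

Standardized effect: d = |μ_{blend A} − μ_{blend B}| / σ = |34.2 − 31.6| / 13.7 = 0.1898
For power 0.95 need Φ(δ − z_{0.0125}) = 0.95, so δ = z_{0.0125} + z_{0.05} = 2.241 + 1.645 = 3.886.
(Ignoring the negligible lower-tail rejection probability gives the usual closed-form inversion.)
δ = d·√(n/2) ⇒ n = 2(δ/d)² = 2 × (3.886 / 0.1898)² = 838.66.
Rounding up, n = 839 per group.

n = 839 per group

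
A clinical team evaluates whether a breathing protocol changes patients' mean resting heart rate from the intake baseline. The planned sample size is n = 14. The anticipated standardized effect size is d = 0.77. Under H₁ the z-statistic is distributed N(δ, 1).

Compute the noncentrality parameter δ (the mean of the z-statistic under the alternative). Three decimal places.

δ ≈ 2.881

δ = d·√n = 0.77 × √14 = 2.8811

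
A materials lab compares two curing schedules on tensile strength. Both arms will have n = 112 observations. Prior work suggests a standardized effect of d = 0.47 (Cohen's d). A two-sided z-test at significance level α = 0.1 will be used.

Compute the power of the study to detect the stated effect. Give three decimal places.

Noncentrality parameter: δ = d·√(n/2) = 0.47 × √(112/2) = 3.5172
Critical value for a two-sided test at α = 0.1: z_{α/2} = 1.645.
Power = Φ(δ − 1.645) + Φ(−δ − 1.645) = Φ(1.872) + Φ(-5.162) = 0.9694 + 0.0000 = 0.9694.

Power ≈ 0.969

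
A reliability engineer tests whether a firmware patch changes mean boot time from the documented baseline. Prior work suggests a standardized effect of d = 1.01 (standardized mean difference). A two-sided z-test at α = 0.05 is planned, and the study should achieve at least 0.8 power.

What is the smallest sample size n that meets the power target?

For power 0.8 need Φ(δ − z_{0.025}) = 0.8, so δ = z_{0.025} + z_{0.20} = 1.960 + 0.842 = 2.802.
(The Φ(−δ − z_{α/2}) term is vanishingly small for δ > 0 and is dropped in the standard sample-size formula.)
δ = d·√n ⇒ n = (δ/d)² = (2.802 / 1.01)² = 7.69.
Round up to the next whole unit.

n = 8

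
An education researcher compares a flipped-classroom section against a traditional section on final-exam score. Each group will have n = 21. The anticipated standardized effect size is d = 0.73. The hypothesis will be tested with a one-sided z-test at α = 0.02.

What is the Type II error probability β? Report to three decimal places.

Noncentrality parameter: λ = d·√(n/2) = 0.73 × √(21/2) = 2.3655
Critical value for a one-sided test at α = 0.02: z_α = 2.054.
Power = Φ(λ − 2.054) = Φ(0.312) = 0.6224.
Type II error: β = 1 − power = 1 − 0.6224 = 0.3776.

β ≈ 0.378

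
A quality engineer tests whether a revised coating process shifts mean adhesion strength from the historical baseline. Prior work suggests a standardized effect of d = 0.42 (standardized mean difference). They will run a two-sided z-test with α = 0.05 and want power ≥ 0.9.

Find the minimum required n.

For power 0.9 need Φ(δ − z_{0.025}) = 0.9, so δ = z_{0.025} + z_{0.10} = 1.960 + 1.282 = 3.242.
(Ignoring the negligible lower-tail rejection probability gives the usual closed-form inversion.)
δ = d·√n ⇒ n = (δ/d)² = (3.242 / 0.42)² = 59.57.
Round up to the next whole unit.

n = 60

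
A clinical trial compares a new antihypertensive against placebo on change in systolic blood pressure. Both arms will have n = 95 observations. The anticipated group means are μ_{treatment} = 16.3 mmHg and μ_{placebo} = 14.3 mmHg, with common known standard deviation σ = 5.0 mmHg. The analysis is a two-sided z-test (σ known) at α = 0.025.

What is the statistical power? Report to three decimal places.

Standardized effect: d = |μ_{treatment} − μ_{placebo}| / σ = |16.3 − 14.3| / 5.0 = 0.4000
Noncentrality parameter: δ = d·√(n/2) = 0.4000 × √(95/2) = 2.7568
Two-sided α = 0.025 → critical value z_{0.0125} = 2.241.
Power = Φ(δ − 2.241) + Φ(−δ − 2.241) = Φ(0.515) + Φ(-4.998) = 0.6969 + 0.0000 = 0.6969.

Power ≈ 0.697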